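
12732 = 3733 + 8999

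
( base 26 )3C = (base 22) 42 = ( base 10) 90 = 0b1011010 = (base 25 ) 3F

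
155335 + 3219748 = 3375083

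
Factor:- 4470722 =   -  2^1 *41^1*54521^1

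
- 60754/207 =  - 294 + 104/207 = - 293.50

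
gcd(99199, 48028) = 1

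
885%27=21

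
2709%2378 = 331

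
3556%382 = 118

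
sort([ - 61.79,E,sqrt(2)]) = [ - 61.79, sqrt( 2), E]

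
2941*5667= 16666647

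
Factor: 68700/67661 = 2^2*3^1 * 5^2*11^( - 1)*229^1*6151^(  -  1) 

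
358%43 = 14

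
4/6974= 2/3487=0.00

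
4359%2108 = 143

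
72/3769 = 72/3769 = 0.02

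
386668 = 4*96667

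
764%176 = 60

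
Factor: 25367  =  25367^1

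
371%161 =49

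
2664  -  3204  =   -540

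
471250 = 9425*50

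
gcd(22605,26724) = 3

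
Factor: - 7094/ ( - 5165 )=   2^1*5^( - 1) * 1033^( - 1 )*3547^1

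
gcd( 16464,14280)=168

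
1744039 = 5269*331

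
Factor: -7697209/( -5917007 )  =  13^1*17^1*29^1*1201^1*5917007^( - 1 ) 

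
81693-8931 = 72762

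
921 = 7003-6082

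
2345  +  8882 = 11227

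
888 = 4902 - 4014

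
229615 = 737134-507519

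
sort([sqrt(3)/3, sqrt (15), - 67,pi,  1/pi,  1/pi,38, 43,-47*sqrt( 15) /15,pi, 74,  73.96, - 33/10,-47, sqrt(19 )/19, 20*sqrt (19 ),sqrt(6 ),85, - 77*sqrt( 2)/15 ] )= [-67, - 47,-47*sqrt(  15) /15,-77 *sqrt (2)/15, -33/10 , sqrt( 19)/19,1/pi,1/pi, sqrt( 3 )/3,  sqrt (6 ), pi,pi, sqrt ( 15 ), 38,43,  73.96, 74,  85, 20* sqrt(19) ]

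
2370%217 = 200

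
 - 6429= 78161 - 84590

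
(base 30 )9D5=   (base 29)A2R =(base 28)ANB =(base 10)8495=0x212F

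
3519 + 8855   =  12374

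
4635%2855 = 1780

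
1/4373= 1/4373 = 0.00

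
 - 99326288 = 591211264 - 690537552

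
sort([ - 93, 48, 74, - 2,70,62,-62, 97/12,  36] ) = [ - 93,-62 ,-2,97/12,36,  48,62, 70,74]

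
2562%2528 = 34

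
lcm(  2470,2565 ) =66690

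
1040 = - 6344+7384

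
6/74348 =3/37174 = 0.00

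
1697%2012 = 1697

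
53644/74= 26822/37 = 724.92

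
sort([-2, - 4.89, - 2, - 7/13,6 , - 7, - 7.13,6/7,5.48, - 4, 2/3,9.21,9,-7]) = [ - 7.13, - 7,- 7,-4.89, - 4, - 2,-2,-7/13,2/3,6/7,5.48,  6,9,9.21]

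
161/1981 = 23/283 = 0.08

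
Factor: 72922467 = 3^1*71^1*342359^1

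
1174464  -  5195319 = -4020855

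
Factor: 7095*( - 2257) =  - 3^1*5^1*11^1*37^1*43^1*61^1= -16013415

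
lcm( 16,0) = 0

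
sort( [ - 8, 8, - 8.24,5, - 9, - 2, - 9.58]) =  [ - 9.58 , - 9, - 8.24, - 8, - 2, 5,8]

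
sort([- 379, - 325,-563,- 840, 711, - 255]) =[ - 840, - 563 , - 379, - 325, - 255, 711 ] 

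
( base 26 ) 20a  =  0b10101010010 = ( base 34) 162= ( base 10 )1362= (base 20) 382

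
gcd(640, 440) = 40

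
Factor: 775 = 5^2*31^1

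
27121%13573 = 13548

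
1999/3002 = 1999/3002 = 0.67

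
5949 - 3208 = 2741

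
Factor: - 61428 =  - 2^2*3^1*5119^1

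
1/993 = 1/993 = 0.00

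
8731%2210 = 2101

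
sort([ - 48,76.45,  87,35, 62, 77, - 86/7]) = [ - 48, - 86/7,35,  62,  76.45, 77, 87]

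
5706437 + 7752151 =13458588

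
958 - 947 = 11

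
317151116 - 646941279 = - 329790163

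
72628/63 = 72628/63 = 1152.83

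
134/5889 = 134/5889 = 0.02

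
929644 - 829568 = 100076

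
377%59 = 23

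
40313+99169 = 139482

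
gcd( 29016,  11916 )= 36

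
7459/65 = 114 + 49/65=114.75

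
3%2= 1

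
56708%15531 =10115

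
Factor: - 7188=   -  2^2*3^1* 599^1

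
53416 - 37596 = 15820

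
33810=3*11270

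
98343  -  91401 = 6942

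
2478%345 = 63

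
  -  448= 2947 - 3395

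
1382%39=17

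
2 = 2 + 0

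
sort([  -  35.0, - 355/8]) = [-355/8, - 35.0]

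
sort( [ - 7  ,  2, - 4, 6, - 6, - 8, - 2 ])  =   [ - 8, - 7, - 6, - 4,-2, 2, 6]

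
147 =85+62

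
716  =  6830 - 6114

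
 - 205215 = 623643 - 828858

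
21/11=1 + 10/11 = 1.91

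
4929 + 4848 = 9777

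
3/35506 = 3/35506 = 0.00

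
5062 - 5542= - 480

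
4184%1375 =59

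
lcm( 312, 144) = 1872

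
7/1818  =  7/1818 = 0.00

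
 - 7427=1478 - 8905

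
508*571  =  290068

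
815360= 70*11648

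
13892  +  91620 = 105512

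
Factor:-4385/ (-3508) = 2^(-2)*5^1 = 5/4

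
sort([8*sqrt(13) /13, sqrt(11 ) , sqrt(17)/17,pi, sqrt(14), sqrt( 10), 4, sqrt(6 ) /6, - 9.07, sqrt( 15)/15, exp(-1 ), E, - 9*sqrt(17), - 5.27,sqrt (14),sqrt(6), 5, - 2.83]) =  [ - 9*sqrt( 17), -9.07, - 5.27, - 2.83, sqrt(17 ) /17,sqrt ( 15)/15, exp(  -  1 ), sqrt( 6 ) /6, 8*sqrt(13 ) /13 , sqrt( 6 ), E,  pi, sqrt( 10), sqrt(11), sqrt(14 ), sqrt(14), 4, 5]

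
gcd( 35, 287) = 7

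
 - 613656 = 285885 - 899541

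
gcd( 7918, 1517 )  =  37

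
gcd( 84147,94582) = 1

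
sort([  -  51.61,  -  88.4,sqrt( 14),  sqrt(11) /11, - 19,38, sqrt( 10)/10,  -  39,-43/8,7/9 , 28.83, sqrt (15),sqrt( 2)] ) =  [ - 88.4, - 51.61, - 39, - 19, - 43/8,sqrt(11)/11,sqrt( 10 ) /10  ,  7/9, sqrt(2), sqrt( 14),sqrt( 15),28.83,38] 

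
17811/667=26  +  469/667=26.70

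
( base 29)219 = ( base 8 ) 3270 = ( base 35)1e5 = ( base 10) 1720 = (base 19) 4EA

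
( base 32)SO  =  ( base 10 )920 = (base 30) 10k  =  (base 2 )1110011000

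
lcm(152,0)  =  0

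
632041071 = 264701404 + 367339667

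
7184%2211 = 551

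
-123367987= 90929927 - 214297914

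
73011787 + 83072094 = 156083881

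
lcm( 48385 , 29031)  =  145155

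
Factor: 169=13^2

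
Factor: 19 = 19^1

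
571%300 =271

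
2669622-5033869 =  - 2364247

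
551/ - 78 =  - 551/78  =  - 7.06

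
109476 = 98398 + 11078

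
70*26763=1873410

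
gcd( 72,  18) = 18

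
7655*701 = 5366155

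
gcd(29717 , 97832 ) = 1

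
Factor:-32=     -  2^5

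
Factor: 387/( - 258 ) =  - 2^(  -  1)*3^1  =  -3/2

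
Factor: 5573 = 5573^1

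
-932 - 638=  - 1570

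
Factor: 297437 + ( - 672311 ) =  - 374874 = - 2^1*3^1  *  43^1*1453^1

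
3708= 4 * 927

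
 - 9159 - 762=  - 9921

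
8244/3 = 2748 = 2748.00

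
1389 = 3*463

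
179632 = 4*44908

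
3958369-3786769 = 171600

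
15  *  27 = 405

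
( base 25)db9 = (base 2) 10000011011001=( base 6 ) 102533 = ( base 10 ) 8409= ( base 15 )2759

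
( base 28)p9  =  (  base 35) k9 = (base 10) 709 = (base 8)1305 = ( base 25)139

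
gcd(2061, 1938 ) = 3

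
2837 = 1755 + 1082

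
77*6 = 462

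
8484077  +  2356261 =10840338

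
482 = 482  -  0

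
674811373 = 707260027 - 32448654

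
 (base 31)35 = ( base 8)142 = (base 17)5d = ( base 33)2W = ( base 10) 98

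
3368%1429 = 510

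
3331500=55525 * 60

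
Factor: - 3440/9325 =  - 688/1865 = - 2^4 *5^( - 1) * 43^1*373^ ( - 1)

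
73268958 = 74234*987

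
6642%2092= 366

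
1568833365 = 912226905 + 656606460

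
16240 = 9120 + 7120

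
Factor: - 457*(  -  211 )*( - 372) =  - 2^2 * 3^1 * 31^1*211^1*457^1= -35870844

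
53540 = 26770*2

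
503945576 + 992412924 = 1496358500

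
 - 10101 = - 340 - 9761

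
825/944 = 825/944 = 0.87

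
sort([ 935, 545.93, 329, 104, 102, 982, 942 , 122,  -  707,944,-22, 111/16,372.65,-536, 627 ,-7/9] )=[ - 707,-536, - 22, - 7/9, 111/16,  102,104, 122, 329, 372.65,545.93, 627, 935, 942,944, 982]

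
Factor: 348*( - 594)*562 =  - 2^4*3^4*11^1*29^1 * 281^1 = - 116172144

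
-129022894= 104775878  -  233798772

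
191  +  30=221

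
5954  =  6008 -54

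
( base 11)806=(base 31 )10d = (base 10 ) 974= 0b1111001110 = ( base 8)1716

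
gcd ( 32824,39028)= 44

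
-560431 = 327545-887976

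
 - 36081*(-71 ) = 2561751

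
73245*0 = 0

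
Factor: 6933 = 3^1*2311^1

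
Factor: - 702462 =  - 2^1 *3^1*47^2*53^1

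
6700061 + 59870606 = 66570667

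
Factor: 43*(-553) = -7^1*43^1*79^1 = -23779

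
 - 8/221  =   - 1 + 213/221=-0.04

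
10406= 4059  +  6347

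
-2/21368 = -1+ 10683/10684 = -0.00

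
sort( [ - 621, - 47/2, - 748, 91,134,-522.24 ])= [ -748, - 621, - 522.24,-47/2,91  ,  134]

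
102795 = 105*979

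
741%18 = 3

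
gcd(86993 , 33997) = 1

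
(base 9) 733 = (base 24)10L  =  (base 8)1125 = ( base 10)597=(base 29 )KH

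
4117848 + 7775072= 11892920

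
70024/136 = 8753/17 = 514.88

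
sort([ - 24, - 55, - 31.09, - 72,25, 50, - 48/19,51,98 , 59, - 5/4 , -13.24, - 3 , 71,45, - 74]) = [ - 74, - 72, - 55, -31.09, - 24, -13.24, - 3, - 48/19,-5/4,25,45,50, 51, 59,  71, 98 ]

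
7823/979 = 7 + 970/979 =7.99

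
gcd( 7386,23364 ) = 6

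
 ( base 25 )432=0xA11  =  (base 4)220101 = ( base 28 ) 381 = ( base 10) 2577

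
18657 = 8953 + 9704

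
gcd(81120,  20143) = 1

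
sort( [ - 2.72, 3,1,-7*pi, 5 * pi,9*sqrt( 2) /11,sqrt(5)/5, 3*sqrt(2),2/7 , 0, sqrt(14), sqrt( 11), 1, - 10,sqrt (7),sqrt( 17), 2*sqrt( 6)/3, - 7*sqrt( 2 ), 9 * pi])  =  [ - 7 * pi, - 10 , - 7*sqrt ( 2 ),- 2.72, 0, 2/7, sqrt ( 5)/5,1 , 1,9*sqrt( 2)/11,2*sqrt(6)/3 , sqrt( 7), 3  ,  sqrt( 11),  sqrt (14), sqrt(17), 3 * sqrt (2) , 5*pi,9* pi]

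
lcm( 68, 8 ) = 136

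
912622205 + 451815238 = 1364437443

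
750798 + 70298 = 821096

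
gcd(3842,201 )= 1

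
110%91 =19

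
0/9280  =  0 = 0.00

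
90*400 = 36000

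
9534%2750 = 1284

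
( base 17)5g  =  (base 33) 32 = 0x65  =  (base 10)101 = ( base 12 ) 85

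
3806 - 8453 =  - 4647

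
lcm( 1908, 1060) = 9540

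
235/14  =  235/14 = 16.79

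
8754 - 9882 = -1128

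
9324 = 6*1554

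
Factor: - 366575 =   -  5^2*11^1*31^1*43^1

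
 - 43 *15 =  - 645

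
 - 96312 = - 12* 8026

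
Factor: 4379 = 29^1*151^1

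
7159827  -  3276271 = 3883556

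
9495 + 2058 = 11553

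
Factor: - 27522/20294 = -3^2*11^1 * 73^( - 1) = - 99/73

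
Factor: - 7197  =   - 3^1*2399^1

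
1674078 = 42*39859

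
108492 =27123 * 4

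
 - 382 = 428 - 810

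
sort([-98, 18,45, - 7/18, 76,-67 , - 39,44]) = [ - 98, - 67, - 39, -7/18,  18 , 44,45,76] 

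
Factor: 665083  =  61^1 * 10903^1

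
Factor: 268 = 2^2*67^1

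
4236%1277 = 405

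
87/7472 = 87/7472 =0.01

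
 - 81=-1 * 81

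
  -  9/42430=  - 1 + 42421/42430 = - 0.00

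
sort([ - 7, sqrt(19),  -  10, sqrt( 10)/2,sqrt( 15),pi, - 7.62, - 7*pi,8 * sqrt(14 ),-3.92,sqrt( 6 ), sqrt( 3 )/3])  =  [ - 7*pi, - 10, - 7.62, -7, - 3.92, sqrt( 3)/3,sqrt( 10)/2, sqrt(6 ), pi,sqrt(15 ) , sqrt( 19), 8*sqrt ( 14)]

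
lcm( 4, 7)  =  28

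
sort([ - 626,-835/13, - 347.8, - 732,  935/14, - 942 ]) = [ - 942, - 732 ,- 626, - 347.8, - 835/13 , 935/14 ] 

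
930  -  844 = 86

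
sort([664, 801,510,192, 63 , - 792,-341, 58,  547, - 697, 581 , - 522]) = [ - 792, - 697, - 522, - 341, 58, 63,192,510,  547, 581, 664,  801 ] 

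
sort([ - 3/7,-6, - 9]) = [ - 9, - 6, - 3/7]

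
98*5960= 584080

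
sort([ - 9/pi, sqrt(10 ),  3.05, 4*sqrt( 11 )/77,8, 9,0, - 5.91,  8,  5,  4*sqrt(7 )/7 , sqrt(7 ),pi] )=[ - 5.91, - 9/pi,  0,  4*sqrt( 11 )/77, 4*sqrt( 7)/7,sqrt( 7 ),  3.05,  pi, sqrt( 10),5,8,8,  9 ]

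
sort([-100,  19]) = [ - 100, 19]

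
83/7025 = 83/7025 = 0.01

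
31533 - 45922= - 14389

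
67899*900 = 61109100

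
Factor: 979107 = 3^1*326369^1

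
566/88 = 6+19/44 = 6.43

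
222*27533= 6112326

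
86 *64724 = 5566264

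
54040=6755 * 8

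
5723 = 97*59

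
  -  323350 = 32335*( - 10) 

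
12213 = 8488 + 3725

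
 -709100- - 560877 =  - 148223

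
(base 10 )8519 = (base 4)2011013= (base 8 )20507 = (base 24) ein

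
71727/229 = 313+ 50/229 = 313.22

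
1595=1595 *1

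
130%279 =130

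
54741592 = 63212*866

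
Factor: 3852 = 2^2*3^2*107^1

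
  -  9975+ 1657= - 8318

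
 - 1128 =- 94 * 12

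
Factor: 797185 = 5^1*159437^1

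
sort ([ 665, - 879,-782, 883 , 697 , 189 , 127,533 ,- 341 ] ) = [ -879, - 782, - 341, 127,189 , 533 , 665, 697,  883 ]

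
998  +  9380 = 10378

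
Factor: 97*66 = 2^1*3^1*11^1*97^1 = 6402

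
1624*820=1331680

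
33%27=6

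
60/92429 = 60/92429 = 0.00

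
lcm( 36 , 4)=36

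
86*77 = 6622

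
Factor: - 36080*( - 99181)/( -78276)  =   - 2^2*3^( - 1)*5^1*41^1*593^(-1)*99181^1 = - 81328420/1779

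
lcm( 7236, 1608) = 14472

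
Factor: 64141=7^3 * 11^1 * 17^1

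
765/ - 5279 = -765/5279= - 0.14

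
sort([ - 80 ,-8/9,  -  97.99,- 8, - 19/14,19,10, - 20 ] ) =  [ - 97.99,-80, - 20, - 8, - 19/14, - 8/9,10,19 ] 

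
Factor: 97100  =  2^2*5^2*971^1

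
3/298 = 3/298 = 0.01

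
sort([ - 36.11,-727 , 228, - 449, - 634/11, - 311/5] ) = [ - 727, - 449, - 311/5, - 634/11,  -  36.11, 228]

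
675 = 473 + 202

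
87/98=87/98 = 0.89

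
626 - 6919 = -6293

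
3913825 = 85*46045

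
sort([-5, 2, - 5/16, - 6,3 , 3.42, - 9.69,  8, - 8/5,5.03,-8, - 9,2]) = [-9.69, - 9, - 8, - 6, - 5,  -  8/5,-5/16, 2, 2, 3,3.42, 5.03,8 ] 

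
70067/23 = 3046 + 9/23=3046.39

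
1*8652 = 8652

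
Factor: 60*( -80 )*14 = - 2^7*3^1*5^2*7^1 = -67200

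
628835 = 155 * 4057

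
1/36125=1/36125=0.00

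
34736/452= 76 + 96/113 = 76.85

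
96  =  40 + 56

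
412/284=103/71 = 1.45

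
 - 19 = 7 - 26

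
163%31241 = 163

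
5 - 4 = 1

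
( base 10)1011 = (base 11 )83A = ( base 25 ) 1fb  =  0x3F3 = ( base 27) 1ac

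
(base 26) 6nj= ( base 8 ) 11101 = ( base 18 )e7b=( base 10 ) 4673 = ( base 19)CHI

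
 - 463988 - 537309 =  - 1001297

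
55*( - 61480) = -3381400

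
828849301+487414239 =1316263540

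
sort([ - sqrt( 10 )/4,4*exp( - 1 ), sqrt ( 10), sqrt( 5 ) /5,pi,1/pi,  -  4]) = [-4, - sqrt( 10 )/4,1/pi, sqrt(5)/5,4*exp( - 1),  pi,sqrt( 10 )]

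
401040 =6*66840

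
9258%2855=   693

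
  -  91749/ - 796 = 91749/796 = 115.26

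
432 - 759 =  - 327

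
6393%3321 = 3072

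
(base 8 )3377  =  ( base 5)24131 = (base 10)1791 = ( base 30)1tl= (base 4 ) 123333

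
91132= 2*45566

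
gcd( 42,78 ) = 6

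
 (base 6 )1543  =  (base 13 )267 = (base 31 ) DK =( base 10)423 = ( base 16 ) 1a7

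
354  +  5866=6220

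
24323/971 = 24323/971=25.05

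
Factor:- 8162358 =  - 2^1*3^1*139^1*9787^1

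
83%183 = 83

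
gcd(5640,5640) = 5640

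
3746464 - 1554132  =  2192332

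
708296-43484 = 664812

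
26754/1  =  26754 = 26754.00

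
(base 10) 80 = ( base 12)68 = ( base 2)1010000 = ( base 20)40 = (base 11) 73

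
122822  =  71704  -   - 51118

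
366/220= 1 +73/110 =1.66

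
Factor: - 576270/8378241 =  - 2^1*3^1*5^1 *19^1*337^1*2792747^( - 1)  =  - 192090/2792747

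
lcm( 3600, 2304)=57600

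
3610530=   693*5210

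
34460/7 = 34460/7 = 4922.86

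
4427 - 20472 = - 16045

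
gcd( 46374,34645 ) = 1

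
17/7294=17/7294 = 0.00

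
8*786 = 6288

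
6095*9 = 54855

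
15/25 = 3/5 = 0.60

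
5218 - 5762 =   -  544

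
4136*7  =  28952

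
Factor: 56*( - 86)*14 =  - 2^5*7^2*43^1 = - 67424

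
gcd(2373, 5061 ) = 21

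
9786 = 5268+4518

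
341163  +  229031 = 570194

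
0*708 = 0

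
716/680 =179/170 = 1.05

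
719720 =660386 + 59334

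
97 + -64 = 33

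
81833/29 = 2821 + 24/29  =  2821.83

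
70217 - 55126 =15091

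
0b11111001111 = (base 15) 8D4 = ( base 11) 1558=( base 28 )2FB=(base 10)1999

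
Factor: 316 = 2^2*79^1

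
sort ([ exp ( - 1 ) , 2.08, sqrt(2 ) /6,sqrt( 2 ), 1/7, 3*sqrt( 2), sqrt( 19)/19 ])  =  [ 1/7,sqrt (19) /19,sqrt( 2 )/6, exp ( - 1),sqrt( 2), 2.08,  3*sqrt (2)]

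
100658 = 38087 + 62571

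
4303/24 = 4303/24 = 179.29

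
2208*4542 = 10028736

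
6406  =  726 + 5680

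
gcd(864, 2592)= 864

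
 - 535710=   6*(-89285)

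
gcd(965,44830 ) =5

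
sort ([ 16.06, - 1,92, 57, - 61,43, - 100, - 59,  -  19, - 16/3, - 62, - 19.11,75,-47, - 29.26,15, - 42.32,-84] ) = [ - 100, - 84, - 62,  -  61 , - 59,-47,  -  42.32,  -  29.26, - 19.11, - 19, - 16/3, - 1,15,16.06,43, 57, 75,92]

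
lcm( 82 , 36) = 1476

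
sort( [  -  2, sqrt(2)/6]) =[ - 2,sqrt( 2 )/6] 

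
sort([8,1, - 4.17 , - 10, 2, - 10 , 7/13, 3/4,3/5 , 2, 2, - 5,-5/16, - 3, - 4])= [ - 10, - 10,  -  5, - 4.17, - 4, - 3,-5/16, 7/13 , 3/5, 3/4,  1,2, 2, 2,8]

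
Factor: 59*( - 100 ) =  - 2^2*5^2*59^1 =- 5900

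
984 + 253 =1237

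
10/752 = 5/376 = 0.01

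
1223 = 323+900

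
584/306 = 1 + 139/153 = 1.91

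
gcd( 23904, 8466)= 498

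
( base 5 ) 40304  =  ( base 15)b6e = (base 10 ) 2579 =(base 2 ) 101000010011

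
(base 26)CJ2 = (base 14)31CC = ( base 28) ARC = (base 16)21A0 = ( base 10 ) 8608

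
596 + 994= 1590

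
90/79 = 90/79 = 1.14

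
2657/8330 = 2657/8330 = 0.32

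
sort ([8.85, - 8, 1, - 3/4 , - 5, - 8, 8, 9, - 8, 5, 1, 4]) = [ - 8, - 8,  -  8, - 5, -3/4, 1,1, 4, 5 , 8, 8.85,9] 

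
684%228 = 0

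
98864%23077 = 6556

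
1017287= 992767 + 24520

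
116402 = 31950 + 84452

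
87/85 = 87/85 =1.02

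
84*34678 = 2912952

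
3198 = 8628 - 5430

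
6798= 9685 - 2887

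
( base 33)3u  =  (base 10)129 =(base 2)10000001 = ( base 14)93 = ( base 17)7A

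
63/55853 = 9/7979 = 0.00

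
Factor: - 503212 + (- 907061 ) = - 1410273 = - 3^2*71^1*2207^1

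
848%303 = 242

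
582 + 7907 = 8489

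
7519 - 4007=3512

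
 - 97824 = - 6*16304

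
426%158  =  110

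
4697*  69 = 324093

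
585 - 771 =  - 186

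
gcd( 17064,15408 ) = 72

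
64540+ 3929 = 68469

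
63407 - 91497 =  - 28090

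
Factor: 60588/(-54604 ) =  - 3^4 * 73^( - 1 ) = -81/73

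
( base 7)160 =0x5b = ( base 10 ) 91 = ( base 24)3J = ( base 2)1011011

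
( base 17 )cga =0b111010100110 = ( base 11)28aa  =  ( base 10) 3750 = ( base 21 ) 8AC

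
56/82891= 56/82891  =  0.00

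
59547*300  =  17864100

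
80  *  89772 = 7181760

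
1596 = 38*42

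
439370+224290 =663660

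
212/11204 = 53/2801 = 0.02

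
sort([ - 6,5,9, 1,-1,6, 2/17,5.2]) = [ - 6, - 1,2/17,1,  5,5.2,6, 9]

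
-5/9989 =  - 1 + 9984/9989 = - 0.00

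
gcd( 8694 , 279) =9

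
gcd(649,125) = 1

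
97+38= 135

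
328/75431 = 328/75431 = 0.00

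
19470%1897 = 500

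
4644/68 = 68 +5/17  =  68.29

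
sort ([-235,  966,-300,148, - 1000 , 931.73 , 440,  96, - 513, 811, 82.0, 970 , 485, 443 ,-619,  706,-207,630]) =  [ - 1000, - 619 , -513,  -  300, - 235, - 207, 82.0, 96 , 148,440 , 443,  485,630, 706,811, 931.73,  966,970] 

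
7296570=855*8534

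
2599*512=1330688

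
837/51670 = 837/51670 = 0.02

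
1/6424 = 1/6424= 0.00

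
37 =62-25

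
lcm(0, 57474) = 0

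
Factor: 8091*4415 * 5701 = 3^2* 5^1 * 29^1  *  31^1*883^1*5701^1 = 203649782265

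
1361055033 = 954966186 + 406088847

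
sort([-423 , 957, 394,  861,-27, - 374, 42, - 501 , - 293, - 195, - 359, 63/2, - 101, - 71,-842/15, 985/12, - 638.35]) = [ - 638.35,-501,  -  423, - 374, - 359, - 293,- 195 ,-101, - 71,  -  842/15, - 27, 63/2,  42, 985/12,394,  861,  957 ] 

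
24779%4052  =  467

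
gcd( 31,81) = 1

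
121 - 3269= - 3148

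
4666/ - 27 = - 173+5/27 = - 172.81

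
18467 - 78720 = -60253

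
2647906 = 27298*97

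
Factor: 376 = 2^3*47^1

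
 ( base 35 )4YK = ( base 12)3652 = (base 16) 17DE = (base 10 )6110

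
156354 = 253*618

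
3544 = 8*443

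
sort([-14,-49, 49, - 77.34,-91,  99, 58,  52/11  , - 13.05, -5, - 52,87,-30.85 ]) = [ - 91, - 77.34,-52,-49,-30.85,-14,-13.05 , - 5,52/11,49,  58 , 87, 99 ]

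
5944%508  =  356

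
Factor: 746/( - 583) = -2^1*11^( - 1 )*53^(-1 )*373^1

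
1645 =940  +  705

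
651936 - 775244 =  - 123308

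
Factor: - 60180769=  - 11^1*157^1*34847^1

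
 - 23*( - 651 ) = 14973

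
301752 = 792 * 381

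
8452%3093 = 2266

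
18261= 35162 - 16901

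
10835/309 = 35 + 20/309 = 35.06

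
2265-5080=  - 2815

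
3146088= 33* 95336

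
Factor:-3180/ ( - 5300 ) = 3^1*5^(-1)  =  3/5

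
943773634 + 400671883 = 1344445517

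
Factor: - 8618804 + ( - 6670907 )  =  -15289711 = -47^1*61^1*5333^1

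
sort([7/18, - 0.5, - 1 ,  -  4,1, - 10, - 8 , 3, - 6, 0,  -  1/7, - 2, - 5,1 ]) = [-10, - 8,  -  6, - 5, - 4,  -  2, -1,  -  0.5, - 1/7,0,7/18  ,  1,1,3]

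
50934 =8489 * 6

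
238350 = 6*39725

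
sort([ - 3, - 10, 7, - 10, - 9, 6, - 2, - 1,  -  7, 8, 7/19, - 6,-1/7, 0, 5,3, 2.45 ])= [ - 10, -10,-9 , - 7,  -  6,  -  3, - 2, - 1, - 1/7, 0 , 7/19, 2.45, 3,5, 6, 7,8] 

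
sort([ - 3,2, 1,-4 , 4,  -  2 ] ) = [ - 4,-3,  -  2,  1, 2, 4] 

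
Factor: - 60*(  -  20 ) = 1200 = 2^4 *3^1*5^2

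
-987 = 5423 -6410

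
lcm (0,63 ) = 0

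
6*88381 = 530286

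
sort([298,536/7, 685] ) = [536/7,298,685 ]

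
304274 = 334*911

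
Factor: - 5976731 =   -  151^1*39581^1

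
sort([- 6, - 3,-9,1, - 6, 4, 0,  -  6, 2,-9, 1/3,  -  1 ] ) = [-9,-9,-6,- 6,-6,-3,-1, 0,1/3, 1,  2,  4 ]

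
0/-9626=0/1 = - 0.00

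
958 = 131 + 827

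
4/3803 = 4/3803=0.00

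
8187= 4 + 8183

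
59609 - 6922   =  52687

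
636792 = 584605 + 52187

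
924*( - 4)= - 3696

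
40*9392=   375680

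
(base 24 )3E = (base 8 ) 126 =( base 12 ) 72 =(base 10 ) 86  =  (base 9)105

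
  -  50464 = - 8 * 6308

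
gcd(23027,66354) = 1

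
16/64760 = 2/8095 = 0.00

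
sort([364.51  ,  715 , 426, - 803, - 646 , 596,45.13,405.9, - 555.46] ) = [ - 803, - 646, - 555.46 , 45.13 , 364.51,405.9,426, 596, 715 ]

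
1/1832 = 1/1832 = 0.00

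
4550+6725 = 11275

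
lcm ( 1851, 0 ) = 0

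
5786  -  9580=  - 3794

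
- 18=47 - 65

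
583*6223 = 3628009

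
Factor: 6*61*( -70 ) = - 25620 = -2^2*3^1*5^1*7^1*61^1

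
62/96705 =62/96705 = 0.00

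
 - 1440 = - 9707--8267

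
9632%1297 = 553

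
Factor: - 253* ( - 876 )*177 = 39228156 = 2^2*3^2*11^1*23^1*59^1*73^1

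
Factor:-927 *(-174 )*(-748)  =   - 2^3*3^3 *11^1*17^1*29^1*103^1 = - 120650904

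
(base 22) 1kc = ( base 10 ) 936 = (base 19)2b5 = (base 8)1650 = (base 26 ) 1A0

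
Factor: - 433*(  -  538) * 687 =2^1 * 3^1 * 229^1 * 269^1*433^1 =160039398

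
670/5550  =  67/555 = 0.12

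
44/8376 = 11/2094 = 0.01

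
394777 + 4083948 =4478725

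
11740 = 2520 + 9220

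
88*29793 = 2621784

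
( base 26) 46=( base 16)6e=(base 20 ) 5A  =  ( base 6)302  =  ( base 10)110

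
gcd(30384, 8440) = 1688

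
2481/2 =2481/2 = 1240.50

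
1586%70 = 46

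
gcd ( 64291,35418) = 1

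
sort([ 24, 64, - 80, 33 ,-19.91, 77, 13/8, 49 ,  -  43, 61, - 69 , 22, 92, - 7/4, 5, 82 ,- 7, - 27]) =[-80,-69, - 43 ,  -  27,- 19.91, - 7,-7/4,13/8 , 5,  22, 24, 33,49,61, 64,77, 82,92]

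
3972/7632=331/636 = 0.52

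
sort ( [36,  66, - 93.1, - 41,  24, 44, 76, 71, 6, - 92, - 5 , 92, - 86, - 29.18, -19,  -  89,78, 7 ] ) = [ - 93.1,-92 , - 89,-86, - 41, - 29.18, - 19, - 5,  6 , 7, 24,  36,  44, 66,71,76,  78,92 ] 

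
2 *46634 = 93268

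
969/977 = 969/977 = 0.99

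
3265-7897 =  - 4632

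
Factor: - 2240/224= - 2^1*5^1= - 10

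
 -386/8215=- 386/8215 = -0.05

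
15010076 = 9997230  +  5012846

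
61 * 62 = 3782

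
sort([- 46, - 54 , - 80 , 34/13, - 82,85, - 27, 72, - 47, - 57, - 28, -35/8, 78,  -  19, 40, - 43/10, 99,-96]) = [ - 96, - 82, - 80,-57,  -  54 , - 47, - 46, -28, - 27, - 19, - 35/8,-43/10, 34/13, 40, 72  ,  78 , 85, 99]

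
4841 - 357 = 4484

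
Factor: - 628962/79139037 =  - 2^1 * 197^( - 1 )*359^(-1 )*373^( - 1)*104827^1   =  - 209654/26379679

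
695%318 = 59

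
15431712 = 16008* 964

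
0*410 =0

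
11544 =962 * 12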